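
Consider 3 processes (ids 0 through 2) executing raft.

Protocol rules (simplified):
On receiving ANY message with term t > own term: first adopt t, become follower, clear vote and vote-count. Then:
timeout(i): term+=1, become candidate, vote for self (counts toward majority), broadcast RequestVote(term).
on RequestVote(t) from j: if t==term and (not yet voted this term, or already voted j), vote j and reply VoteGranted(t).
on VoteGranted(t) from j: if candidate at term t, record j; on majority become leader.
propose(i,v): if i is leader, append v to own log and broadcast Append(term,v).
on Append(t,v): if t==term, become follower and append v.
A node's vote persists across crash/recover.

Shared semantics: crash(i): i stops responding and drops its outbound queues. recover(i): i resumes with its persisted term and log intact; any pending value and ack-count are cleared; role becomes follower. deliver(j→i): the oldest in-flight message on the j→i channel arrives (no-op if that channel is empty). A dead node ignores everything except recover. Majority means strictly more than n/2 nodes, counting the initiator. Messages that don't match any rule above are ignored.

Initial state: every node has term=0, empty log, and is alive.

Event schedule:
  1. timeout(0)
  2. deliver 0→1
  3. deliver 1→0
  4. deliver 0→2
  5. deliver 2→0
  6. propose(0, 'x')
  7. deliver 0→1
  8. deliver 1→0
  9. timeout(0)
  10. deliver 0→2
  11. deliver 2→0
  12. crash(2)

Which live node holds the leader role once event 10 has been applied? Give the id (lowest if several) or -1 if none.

-1

e1 timeout(0): 0[cand,t=1,-]
e2 deliver 0→1: 1[foll,t=1,-]
e3 deliver 1→0: 0[lead,t=1,-]
e4 deliver 0→2: 2[foll,t=1,-]
e5 deliver 2→0: ·
e6 propose(0,'x'): 0[lead,t=1,x]
e7 deliver 0→1: 1[foll,t=1,x]
e8 deliver 1→0: ·
e9 timeout(0): 0[cand,t=2,x]
e10 deliver 0→2: 2[foll,t=1,x]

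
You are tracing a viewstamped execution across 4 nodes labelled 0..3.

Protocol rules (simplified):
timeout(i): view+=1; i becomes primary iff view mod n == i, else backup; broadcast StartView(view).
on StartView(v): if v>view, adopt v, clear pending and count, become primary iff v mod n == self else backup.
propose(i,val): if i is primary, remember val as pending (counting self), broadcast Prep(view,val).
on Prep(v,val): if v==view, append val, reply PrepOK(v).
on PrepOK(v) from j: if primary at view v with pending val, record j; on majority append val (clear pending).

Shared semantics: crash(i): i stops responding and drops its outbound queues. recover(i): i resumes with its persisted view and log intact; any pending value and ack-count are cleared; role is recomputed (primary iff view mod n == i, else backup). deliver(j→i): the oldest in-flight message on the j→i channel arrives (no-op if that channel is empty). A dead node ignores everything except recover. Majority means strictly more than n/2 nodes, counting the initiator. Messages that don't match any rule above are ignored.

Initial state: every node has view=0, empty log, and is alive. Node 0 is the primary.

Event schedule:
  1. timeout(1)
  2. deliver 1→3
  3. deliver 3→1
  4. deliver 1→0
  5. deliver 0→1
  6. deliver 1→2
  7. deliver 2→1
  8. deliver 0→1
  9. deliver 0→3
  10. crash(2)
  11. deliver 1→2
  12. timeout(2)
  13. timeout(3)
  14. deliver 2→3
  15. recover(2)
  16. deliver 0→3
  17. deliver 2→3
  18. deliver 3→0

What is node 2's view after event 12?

step 1 timeout(1): 1={prim,v=1,log=-}
step 2 deliver 1→3: 3={back,v=1,log=-}
step 3 deliver 3→1: —
step 4 deliver 1→0: 0={back,v=1,log=-}
step 5 deliver 0→1: —
step 6 deliver 1→2: 2={back,v=1,log=-}
step 7 deliver 2→1: —
step 8 deliver 0→1: —
step 9 deliver 0→3: —
step 10 crash(2): 2={✗back,v=1,log=-}
step 11 deliver 1→2: —
step 12 timeout(2): —

1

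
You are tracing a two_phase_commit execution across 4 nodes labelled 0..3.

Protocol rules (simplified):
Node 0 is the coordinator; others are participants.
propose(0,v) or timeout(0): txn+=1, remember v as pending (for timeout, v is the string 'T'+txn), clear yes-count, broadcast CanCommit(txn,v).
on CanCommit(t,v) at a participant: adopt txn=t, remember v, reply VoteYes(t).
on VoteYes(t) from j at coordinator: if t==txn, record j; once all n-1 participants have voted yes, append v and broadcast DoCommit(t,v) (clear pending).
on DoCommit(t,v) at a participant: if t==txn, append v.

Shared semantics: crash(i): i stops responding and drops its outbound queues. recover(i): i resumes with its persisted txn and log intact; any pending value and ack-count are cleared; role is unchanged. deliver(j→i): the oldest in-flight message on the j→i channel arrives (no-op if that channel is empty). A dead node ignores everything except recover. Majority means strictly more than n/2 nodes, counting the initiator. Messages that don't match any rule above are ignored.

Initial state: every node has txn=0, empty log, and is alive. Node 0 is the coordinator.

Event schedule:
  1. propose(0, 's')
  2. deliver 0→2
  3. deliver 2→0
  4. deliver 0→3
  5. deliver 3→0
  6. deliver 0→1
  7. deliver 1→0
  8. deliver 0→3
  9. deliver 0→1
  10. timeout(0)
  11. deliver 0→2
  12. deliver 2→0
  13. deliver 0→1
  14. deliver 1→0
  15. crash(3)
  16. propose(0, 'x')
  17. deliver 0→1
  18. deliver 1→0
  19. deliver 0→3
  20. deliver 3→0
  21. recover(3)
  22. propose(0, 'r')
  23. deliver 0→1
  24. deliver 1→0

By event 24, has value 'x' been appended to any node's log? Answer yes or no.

e1 propose(0,'s'): 0[coor,t=1,-]
e2 deliver 0→2: 2[part,t=1,-]
e3 deliver 2→0: ·
e4 deliver 0→3: 3[part,t=1,-]
e5 deliver 3→0: ·
e6 deliver 0→1: 1[part,t=1,-]
e7 deliver 1→0: 0[coor,t=1,s]
e8 deliver 0→3: 3[part,t=1,s]
e9 deliver 0→1: 1[part,t=1,s]
e10 timeout(0): 0[coor,t=2,s]
e11 deliver 0→2: 2[part,t=1,s]
e12 deliver 2→0: ·
e13 deliver 0→1: 1[part,t=2,s]
e14 deliver 1→0: ·
e15 crash(3): 3[✗part,t=1,s]
e16 propose(0,'x'): 0[coor,t=3,s]
e17 deliver 0→1: 1[part,t=3,s]
e18 deliver 1→0: ·
e19 deliver 0→3: ·
e20 deliver 3→0: ·
e21 recover(3): 3[part,t=1,s]
e22 propose(0,'r'): 0[coor,t=4,s]
e23 deliver 0→1: 1[part,t=4,s]
e24 deliver 1→0: ·

no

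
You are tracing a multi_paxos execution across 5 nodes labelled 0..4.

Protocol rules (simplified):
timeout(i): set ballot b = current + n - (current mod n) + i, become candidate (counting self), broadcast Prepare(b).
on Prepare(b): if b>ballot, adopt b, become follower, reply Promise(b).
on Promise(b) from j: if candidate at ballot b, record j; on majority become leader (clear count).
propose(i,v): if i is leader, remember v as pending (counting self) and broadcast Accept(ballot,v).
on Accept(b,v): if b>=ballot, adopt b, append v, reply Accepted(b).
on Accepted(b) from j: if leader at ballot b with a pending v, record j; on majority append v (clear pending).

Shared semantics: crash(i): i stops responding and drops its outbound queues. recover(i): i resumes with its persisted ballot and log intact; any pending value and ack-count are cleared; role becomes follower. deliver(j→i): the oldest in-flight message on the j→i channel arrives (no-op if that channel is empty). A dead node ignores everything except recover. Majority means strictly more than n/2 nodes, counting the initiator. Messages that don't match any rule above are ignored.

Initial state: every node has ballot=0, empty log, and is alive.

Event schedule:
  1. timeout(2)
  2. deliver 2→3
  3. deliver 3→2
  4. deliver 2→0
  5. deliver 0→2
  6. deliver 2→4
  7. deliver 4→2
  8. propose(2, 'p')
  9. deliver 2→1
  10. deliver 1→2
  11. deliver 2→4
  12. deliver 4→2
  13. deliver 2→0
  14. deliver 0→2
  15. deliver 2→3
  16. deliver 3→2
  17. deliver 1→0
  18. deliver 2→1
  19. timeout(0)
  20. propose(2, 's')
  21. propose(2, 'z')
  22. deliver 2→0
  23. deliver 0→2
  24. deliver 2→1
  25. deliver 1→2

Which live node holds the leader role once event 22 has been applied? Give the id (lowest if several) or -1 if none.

2

1. timeout(2):  <2:cand b7 ->
2. deliver 2→3:  <3:foll b7 ->
3. deliver 3→2:  nop
4. deliver 2→0:  <0:foll b7 ->
5. deliver 0→2:  <2:lead b7 ->
6. deliver 2→4:  <4:foll b7 ->
7. deliver 4→2:  nop
8. propose(2,'p'):  nop
9. deliver 2→1:  <1:foll b7 ->
10. deliver 1→2:  nop
11. deliver 2→4:  <4:foll b7 p>
12. deliver 4→2:  nop
13. deliver 2→0:  <0:foll b7 p>
14. deliver 0→2:  <2:lead b7 p>
15. deliver 2→3:  <3:foll b7 p>
16. deliver 3→2:  nop
17. deliver 1→0:  nop
18. deliver 2→1:  <1:foll b7 p>
19. timeout(0):  <0:cand b10 p>
20. propose(2,'s'):  nop
21. propose(2,'z'):  nop
22. deliver 2→0:  nop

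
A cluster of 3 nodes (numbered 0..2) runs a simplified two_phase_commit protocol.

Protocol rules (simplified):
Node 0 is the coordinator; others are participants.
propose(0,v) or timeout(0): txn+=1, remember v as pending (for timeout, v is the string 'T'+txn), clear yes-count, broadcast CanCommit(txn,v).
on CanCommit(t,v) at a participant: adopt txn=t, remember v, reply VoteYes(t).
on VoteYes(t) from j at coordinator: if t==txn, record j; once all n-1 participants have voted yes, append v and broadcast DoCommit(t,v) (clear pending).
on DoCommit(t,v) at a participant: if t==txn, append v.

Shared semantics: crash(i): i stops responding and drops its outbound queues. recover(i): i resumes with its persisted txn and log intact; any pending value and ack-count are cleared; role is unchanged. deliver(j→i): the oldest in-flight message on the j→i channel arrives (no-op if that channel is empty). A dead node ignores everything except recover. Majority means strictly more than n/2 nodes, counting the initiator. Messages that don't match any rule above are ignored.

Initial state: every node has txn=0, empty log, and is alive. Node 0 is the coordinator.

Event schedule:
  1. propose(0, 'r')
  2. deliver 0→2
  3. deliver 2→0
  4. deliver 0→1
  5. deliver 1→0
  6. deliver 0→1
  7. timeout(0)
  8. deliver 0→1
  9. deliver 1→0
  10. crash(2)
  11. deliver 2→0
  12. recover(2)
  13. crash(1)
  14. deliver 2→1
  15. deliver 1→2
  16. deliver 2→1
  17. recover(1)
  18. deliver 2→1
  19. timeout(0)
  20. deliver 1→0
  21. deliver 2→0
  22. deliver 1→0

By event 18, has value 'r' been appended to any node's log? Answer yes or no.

step 1 propose(0,'r'): 0={coor,t=1,log=-}
step 2 deliver 0→2: 2={part,t=1,log=-}
step 3 deliver 2→0: —
step 4 deliver 0→1: 1={part,t=1,log=-}
step 5 deliver 1→0: 0={coor,t=1,log=r}
step 6 deliver 0→1: 1={part,t=1,log=r}
step 7 timeout(0): 0={coor,t=2,log=r}
step 8 deliver 0→1: 1={part,t=2,log=r}
step 9 deliver 1→0: —
step 10 crash(2): 2={✗part,t=1,log=-}
step 11 deliver 2→0: —
step 12 recover(2): 2={part,t=1,log=-}
step 13 crash(1): 1={✗part,t=2,log=r}
step 14 deliver 2→1: —
step 15 deliver 1→2: —
step 16 deliver 2→1: —
step 17 recover(1): 1={part,t=2,log=r}
step 18 deliver 2→1: —

yes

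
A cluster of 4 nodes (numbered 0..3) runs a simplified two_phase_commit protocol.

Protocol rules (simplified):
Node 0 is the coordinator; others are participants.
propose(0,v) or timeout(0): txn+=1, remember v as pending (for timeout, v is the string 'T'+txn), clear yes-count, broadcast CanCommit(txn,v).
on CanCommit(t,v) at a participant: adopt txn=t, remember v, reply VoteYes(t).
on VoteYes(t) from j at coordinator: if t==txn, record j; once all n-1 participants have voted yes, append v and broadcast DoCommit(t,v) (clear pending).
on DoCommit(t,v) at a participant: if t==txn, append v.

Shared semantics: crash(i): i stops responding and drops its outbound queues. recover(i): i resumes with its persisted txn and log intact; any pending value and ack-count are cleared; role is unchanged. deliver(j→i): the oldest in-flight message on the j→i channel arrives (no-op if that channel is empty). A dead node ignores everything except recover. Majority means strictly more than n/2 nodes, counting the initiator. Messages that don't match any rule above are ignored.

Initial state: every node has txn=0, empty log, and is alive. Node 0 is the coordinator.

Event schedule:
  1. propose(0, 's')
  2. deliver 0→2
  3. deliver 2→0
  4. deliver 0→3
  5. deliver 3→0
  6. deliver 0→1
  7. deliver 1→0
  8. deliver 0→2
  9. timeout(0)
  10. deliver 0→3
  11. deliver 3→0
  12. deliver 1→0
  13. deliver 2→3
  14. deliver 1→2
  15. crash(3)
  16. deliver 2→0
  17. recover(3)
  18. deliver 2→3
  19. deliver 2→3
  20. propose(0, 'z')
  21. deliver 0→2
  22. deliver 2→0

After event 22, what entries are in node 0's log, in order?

s

after 1 — propose(0,'s'): n0:coor/t1/[-]
after 2 — deliver 0→2: n2:part/t1/[-]
after 3 — deliver 2→0: ·
after 4 — deliver 0→3: n3:part/t1/[-]
after 5 — deliver 3→0: ·
after 6 — deliver 0→1: n1:part/t1/[-]
after 7 — deliver 1→0: n0:coor/t1/[s]
after 8 — deliver 0→2: n2:part/t1/[s]
after 9 — timeout(0): n0:coor/t2/[s]
after 10 — deliver 0→3: n3:part/t1/[s]
after 11 — deliver 3→0: ·
after 12 — deliver 1→0: ·
after 13 — deliver 2→3: ·
after 14 — deliver 1→2: ·
after 15 — crash(3): n3:✗part/t1/[s]
after 16 — deliver 2→0: ·
after 17 — recover(3): n3:part/t1/[s]
after 18 — deliver 2→3: ·
after 19 — deliver 2→3: ·
after 20 — propose(0,'z'): n0:coor/t3/[s]
after 21 — deliver 0→2: n2:part/t2/[s]
after 22 — deliver 2→0: ·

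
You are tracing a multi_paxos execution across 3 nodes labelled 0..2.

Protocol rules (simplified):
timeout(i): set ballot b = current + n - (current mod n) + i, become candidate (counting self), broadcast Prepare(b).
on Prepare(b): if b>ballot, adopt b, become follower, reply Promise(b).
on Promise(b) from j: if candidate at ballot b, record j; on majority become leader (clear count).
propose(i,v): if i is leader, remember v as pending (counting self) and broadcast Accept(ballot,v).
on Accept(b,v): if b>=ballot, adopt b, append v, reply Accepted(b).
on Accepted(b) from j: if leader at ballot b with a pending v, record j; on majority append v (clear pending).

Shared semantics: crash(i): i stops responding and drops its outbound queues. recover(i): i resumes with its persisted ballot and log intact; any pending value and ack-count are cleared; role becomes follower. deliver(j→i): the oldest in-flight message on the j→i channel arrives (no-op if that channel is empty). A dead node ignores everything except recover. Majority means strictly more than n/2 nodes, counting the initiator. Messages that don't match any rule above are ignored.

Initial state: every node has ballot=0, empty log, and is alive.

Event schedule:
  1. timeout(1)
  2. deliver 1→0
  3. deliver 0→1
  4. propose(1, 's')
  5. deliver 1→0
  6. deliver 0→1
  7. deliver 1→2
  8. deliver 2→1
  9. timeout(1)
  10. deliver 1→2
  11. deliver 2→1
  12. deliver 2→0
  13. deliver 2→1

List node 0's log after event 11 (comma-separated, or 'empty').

[1] timeout(1) → N1(cand b4 [-])
[2] deliver 1→0 → N0(foll b4 [-])
[3] deliver 0→1 → N1(lead b4 [-])
[4] propose(1,'s') → ∅
[5] deliver 1→0 → N0(foll b4 [s])
[6] deliver 0→1 → N1(lead b4 [s])
[7] deliver 1→2 → N2(foll b4 [-])
[8] deliver 2→1 → ∅
[9] timeout(1) → N1(cand b7 [s])
[10] deliver 1→2 → N2(foll b4 [s])
[11] deliver 2→1 → ∅

s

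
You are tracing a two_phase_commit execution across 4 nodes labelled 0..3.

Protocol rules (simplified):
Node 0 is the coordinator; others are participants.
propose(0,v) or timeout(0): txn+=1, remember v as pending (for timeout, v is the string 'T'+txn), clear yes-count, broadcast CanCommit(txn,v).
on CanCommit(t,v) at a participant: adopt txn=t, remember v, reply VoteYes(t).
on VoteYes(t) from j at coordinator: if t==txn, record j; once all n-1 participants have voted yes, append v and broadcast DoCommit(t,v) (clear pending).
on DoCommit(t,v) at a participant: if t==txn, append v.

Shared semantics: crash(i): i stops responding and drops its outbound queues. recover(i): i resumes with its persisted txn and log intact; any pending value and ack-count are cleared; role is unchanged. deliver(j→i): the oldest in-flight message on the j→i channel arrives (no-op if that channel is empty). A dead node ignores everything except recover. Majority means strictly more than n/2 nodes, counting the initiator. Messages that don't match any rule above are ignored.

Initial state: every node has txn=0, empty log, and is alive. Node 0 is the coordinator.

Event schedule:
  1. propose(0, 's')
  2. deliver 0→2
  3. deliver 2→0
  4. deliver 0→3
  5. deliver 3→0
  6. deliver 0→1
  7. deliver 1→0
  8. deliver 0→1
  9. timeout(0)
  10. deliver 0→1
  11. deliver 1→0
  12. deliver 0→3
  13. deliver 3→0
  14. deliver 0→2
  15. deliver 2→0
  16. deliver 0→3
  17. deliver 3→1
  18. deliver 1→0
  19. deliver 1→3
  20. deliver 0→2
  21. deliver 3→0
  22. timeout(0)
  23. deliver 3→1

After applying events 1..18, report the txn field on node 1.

after 1 — propose(0,'s'): n0:coor/t1/[-]
after 2 — deliver 0→2: n2:part/t1/[-]
after 3 — deliver 2→0: ·
after 4 — deliver 0→3: n3:part/t1/[-]
after 5 — deliver 3→0: ·
after 6 — deliver 0→1: n1:part/t1/[-]
after 7 — deliver 1→0: n0:coor/t1/[s]
after 8 — deliver 0→1: n1:part/t1/[s]
after 9 — timeout(0): n0:coor/t2/[s]
after 10 — deliver 0→1: n1:part/t2/[s]
after 11 — deliver 1→0: ·
after 12 — deliver 0→3: n3:part/t1/[s]
after 13 — deliver 3→0: ·
after 14 — deliver 0→2: n2:part/t1/[s]
after 15 — deliver 2→0: ·
after 16 — deliver 0→3: n3:part/t2/[s]
after 17 — deliver 3→1: ·
after 18 — deliver 1→0: ·

2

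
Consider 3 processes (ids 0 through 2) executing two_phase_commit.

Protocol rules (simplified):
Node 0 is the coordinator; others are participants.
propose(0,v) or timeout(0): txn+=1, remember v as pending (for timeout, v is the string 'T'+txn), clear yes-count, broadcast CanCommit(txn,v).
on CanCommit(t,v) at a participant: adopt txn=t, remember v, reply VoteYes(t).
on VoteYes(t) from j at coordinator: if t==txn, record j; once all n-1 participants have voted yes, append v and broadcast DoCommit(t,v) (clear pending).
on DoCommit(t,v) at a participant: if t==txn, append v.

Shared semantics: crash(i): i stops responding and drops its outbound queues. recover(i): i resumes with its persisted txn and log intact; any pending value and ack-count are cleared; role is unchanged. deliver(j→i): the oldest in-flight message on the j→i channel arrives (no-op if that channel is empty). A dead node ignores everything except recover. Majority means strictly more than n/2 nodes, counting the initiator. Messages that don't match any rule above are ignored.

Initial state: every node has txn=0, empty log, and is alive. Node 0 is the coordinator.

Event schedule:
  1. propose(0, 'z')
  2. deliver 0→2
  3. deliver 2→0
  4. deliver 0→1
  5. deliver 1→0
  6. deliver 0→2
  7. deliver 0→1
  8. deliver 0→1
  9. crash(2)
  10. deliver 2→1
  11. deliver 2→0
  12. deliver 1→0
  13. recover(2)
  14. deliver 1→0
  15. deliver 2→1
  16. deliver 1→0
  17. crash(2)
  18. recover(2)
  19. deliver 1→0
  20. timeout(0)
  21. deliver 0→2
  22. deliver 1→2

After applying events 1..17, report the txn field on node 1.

1

1. propose(0,'z'):  <0:coor t1 ->
2. deliver 0→2:  <2:part t1 ->
3. deliver 2→0:  nop
4. deliver 0→1:  <1:part t1 ->
5. deliver 1→0:  <0:coor t1 z>
6. deliver 0→2:  <2:part t1 z>
7. deliver 0→1:  <1:part t1 z>
8. deliver 0→1:  nop
9. crash(2):  <2:✗part t1 z>
10. deliver 2→1:  nop
11. deliver 2→0:  nop
12. deliver 1→0:  nop
13. recover(2):  <2:part t1 z>
14. deliver 1→0:  nop
15. deliver 2→1:  nop
16. deliver 1→0:  nop
17. crash(2):  <2:✗part t1 z>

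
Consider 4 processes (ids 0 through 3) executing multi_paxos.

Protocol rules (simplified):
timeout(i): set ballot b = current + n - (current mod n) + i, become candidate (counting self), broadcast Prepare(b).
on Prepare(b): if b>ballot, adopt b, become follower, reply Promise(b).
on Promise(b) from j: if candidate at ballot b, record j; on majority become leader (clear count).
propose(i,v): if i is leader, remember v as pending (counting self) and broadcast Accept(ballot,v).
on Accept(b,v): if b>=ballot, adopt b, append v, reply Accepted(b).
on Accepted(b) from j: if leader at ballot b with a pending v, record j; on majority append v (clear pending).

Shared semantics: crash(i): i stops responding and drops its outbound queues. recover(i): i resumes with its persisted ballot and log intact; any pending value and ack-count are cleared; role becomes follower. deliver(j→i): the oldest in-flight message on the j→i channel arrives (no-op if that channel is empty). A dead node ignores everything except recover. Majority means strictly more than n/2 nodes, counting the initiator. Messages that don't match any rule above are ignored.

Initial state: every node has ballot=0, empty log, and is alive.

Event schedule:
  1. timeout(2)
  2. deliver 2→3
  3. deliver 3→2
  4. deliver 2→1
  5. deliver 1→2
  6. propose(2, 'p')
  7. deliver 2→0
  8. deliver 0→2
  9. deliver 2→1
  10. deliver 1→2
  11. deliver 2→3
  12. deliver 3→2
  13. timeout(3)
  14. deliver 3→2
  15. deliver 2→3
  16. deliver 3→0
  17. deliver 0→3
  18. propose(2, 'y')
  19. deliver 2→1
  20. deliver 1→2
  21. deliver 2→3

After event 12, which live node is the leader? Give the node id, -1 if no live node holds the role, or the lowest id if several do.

2

e1 timeout(2): 2[cand,b=6,-]
e2 deliver 2→3: 3[foll,b=6,-]
e3 deliver 3→2: ·
e4 deliver 2→1: 1[foll,b=6,-]
e5 deliver 1→2: 2[lead,b=6,-]
e6 propose(2,'p'): ·
e7 deliver 2→0: 0[foll,b=6,-]
e8 deliver 0→2: ·
e9 deliver 2→1: 1[foll,b=6,p]
e10 deliver 1→2: ·
e11 deliver 2→3: 3[foll,b=6,p]
e12 deliver 3→2: 2[lead,b=6,p]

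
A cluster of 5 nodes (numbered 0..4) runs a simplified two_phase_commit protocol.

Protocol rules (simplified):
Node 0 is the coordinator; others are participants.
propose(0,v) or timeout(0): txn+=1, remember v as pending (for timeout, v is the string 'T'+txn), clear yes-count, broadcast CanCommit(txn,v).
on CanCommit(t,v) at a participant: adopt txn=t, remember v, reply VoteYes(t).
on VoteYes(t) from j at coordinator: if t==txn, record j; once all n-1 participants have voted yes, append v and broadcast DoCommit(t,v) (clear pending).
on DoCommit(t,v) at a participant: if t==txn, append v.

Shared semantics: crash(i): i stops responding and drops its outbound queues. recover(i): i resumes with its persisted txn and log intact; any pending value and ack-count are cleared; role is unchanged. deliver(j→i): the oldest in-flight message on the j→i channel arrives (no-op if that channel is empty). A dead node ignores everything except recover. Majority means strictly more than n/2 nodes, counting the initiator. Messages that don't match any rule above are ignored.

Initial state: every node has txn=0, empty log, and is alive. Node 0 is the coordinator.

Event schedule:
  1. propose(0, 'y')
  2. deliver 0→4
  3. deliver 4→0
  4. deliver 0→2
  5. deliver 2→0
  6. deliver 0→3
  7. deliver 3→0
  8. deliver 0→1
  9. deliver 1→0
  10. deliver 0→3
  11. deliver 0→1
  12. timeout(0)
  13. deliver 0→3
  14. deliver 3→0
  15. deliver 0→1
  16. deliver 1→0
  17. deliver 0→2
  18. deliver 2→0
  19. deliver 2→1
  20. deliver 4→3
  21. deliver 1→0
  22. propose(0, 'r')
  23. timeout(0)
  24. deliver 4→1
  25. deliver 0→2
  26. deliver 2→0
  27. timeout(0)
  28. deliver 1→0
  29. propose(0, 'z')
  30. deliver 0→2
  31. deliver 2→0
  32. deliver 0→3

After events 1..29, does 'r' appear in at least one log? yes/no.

no

after 1 — propose(0,'y'): n0:coor/t1/[-]
after 2 — deliver 0→4: n4:part/t1/[-]
after 3 — deliver 4→0: ·
after 4 — deliver 0→2: n2:part/t1/[-]
after 5 — deliver 2→0: ·
after 6 — deliver 0→3: n3:part/t1/[-]
after 7 — deliver 3→0: ·
after 8 — deliver 0→1: n1:part/t1/[-]
after 9 — deliver 1→0: n0:coor/t1/[y]
after 10 — deliver 0→3: n3:part/t1/[y]
after 11 — deliver 0→1: n1:part/t1/[y]
after 12 — timeout(0): n0:coor/t2/[y]
after 13 — deliver 0→3: n3:part/t2/[y]
after 14 — deliver 3→0: ·
after 15 — deliver 0→1: n1:part/t2/[y]
after 16 — deliver 1→0: ·
after 17 — deliver 0→2: n2:part/t1/[y]
after 18 — deliver 2→0: ·
after 19 — deliver 2→1: ·
after 20 — deliver 4→3: ·
after 21 — deliver 1→0: ·
after 22 — propose(0,'r'): n0:coor/t3/[y]
after 23 — timeout(0): n0:coor/t4/[y]
after 24 — deliver 4→1: ·
after 25 — deliver 0→2: n2:part/t2/[y]
after 26 — deliver 2→0: ·
after 27 — timeout(0): n0:coor/t5/[y]
after 28 — deliver 1→0: ·
after 29 — propose(0,'z'): n0:coor/t6/[y]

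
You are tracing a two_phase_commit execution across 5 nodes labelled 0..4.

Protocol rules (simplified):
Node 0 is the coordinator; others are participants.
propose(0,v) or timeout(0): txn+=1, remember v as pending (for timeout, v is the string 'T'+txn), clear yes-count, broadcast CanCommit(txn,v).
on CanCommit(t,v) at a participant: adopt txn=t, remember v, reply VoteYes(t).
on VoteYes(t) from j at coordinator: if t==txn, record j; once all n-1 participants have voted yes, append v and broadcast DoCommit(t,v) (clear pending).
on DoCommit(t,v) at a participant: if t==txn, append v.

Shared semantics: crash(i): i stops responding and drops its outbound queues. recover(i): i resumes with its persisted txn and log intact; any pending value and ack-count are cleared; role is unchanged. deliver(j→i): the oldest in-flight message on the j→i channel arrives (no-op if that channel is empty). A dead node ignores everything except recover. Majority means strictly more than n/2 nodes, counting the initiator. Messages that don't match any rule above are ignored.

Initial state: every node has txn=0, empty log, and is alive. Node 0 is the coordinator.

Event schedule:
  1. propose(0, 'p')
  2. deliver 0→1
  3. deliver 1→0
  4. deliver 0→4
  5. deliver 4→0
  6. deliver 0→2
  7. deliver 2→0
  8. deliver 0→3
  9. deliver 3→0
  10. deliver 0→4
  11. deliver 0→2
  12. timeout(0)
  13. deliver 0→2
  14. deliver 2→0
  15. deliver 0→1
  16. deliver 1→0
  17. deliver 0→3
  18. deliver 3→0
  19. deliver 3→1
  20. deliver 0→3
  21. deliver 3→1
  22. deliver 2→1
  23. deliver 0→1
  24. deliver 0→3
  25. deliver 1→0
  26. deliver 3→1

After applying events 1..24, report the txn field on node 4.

after 1 — propose(0,'p'): n0:coor/t1/[-]
after 2 — deliver 0→1: n1:part/t1/[-]
after 3 — deliver 1→0: ·
after 4 — deliver 0→4: n4:part/t1/[-]
after 5 — deliver 4→0: ·
after 6 — deliver 0→2: n2:part/t1/[-]
after 7 — deliver 2→0: ·
after 8 — deliver 0→3: n3:part/t1/[-]
after 9 — deliver 3→0: n0:coor/t1/[p]
after 10 — deliver 0→4: n4:part/t1/[p]
after 11 — deliver 0→2: n2:part/t1/[p]
after 12 — timeout(0): n0:coor/t2/[p]
after 13 — deliver 0→2: n2:part/t2/[p]
after 14 — deliver 2→0: ·
after 15 — deliver 0→1: n1:part/t1/[p]
after 16 — deliver 1→0: ·
after 17 — deliver 0→3: n3:part/t1/[p]
after 18 — deliver 3→0: ·
after 19 — deliver 3→1: ·
after 20 — deliver 0→3: n3:part/t2/[p]
after 21 — deliver 3→1: ·
after 22 — deliver 2→1: ·
after 23 — deliver 0→1: n1:part/t2/[p]
after 24 — deliver 0→3: ·

1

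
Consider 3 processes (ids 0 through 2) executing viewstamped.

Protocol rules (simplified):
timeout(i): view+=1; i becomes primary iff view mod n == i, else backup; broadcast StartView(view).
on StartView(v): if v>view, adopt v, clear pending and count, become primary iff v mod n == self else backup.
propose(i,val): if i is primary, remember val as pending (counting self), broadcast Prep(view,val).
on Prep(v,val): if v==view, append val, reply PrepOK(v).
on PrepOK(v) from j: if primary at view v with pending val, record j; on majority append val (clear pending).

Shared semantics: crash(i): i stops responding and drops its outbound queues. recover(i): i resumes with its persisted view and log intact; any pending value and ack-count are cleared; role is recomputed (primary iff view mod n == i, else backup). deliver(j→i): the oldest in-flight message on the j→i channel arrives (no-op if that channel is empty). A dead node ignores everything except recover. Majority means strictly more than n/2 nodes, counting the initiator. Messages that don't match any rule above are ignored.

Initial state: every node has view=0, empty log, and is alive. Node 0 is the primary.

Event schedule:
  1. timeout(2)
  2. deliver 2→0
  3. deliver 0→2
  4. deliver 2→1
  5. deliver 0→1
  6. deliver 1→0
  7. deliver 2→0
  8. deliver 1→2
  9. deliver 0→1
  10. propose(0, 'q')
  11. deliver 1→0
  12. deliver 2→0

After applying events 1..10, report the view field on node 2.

1

[1] timeout(2) → N2(back v1 [-])
[2] deliver 2→0 → N0(back v1 [-])
[3] deliver 0→2 → ∅
[4] deliver 2→1 → N1(prim v1 [-])
[5] deliver 0→1 → ∅
[6] deliver 1→0 → ∅
[7] deliver 2→0 → ∅
[8] deliver 1→2 → ∅
[9] deliver 0→1 → ∅
[10] propose(0,'q') → ∅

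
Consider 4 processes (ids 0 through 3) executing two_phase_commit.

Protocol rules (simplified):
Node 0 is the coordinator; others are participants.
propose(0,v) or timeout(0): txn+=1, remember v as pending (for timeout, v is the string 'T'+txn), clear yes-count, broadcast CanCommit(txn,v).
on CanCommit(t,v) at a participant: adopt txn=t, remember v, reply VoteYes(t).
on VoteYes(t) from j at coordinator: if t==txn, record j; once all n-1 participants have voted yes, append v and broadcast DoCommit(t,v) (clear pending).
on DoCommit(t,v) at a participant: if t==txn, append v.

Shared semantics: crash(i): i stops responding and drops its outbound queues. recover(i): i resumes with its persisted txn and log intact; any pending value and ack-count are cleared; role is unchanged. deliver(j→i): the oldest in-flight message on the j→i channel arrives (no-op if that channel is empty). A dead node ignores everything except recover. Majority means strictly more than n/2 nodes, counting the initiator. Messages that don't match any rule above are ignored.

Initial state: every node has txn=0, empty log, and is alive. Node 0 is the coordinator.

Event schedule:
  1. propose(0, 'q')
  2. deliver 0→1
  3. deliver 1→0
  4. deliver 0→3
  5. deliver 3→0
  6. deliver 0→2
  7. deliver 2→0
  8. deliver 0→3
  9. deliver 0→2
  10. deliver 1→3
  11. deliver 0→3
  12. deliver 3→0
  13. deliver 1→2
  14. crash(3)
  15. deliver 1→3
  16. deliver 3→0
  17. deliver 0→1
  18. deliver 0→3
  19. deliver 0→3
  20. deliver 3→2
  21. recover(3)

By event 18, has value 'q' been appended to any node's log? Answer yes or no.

yes

step 1 propose(0,'q'): 0={coor,t=1,log=-}
step 2 deliver 0→1: 1={part,t=1,log=-}
step 3 deliver 1→0: —
step 4 deliver 0→3: 3={part,t=1,log=-}
step 5 deliver 3→0: —
step 6 deliver 0→2: 2={part,t=1,log=-}
step 7 deliver 2→0: 0={coor,t=1,log=q}
step 8 deliver 0→3: 3={part,t=1,log=q}
step 9 deliver 0→2: 2={part,t=1,log=q}
step 10 deliver 1→3: —
step 11 deliver 0→3: —
step 12 deliver 3→0: —
step 13 deliver 1→2: —
step 14 crash(3): 3={✗part,t=1,log=q}
step 15 deliver 1→3: —
step 16 deliver 3→0: —
step 17 deliver 0→1: 1={part,t=1,log=q}
step 18 deliver 0→3: —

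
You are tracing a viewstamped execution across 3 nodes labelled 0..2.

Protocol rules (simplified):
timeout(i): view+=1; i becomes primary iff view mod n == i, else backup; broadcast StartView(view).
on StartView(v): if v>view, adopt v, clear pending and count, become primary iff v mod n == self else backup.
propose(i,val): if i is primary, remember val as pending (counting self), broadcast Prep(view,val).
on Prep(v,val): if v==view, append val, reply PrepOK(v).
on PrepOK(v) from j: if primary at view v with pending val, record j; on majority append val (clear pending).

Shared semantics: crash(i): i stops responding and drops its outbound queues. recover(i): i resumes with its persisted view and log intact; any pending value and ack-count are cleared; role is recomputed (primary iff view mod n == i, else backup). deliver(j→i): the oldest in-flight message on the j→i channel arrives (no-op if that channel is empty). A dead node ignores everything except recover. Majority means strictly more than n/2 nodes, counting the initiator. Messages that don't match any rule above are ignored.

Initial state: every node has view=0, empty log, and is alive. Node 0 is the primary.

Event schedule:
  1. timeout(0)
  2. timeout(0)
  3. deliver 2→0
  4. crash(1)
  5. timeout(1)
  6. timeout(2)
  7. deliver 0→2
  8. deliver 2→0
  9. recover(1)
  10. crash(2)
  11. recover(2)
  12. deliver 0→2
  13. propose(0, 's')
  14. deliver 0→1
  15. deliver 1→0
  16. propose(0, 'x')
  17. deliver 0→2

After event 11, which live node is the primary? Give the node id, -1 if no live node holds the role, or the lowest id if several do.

-1

after 1 — timeout(0): n0:back/v1/[-]
after 2 — timeout(0): n0:back/v2/[-]
after 3 — deliver 2→0: ·
after 4 — crash(1): n1:✗back/v0/[-]
after 5 — timeout(1): ·
after 6 — timeout(2): n2:back/v1/[-]
after 7 — deliver 0→2: ·
after 8 — deliver 2→0: ·
after 9 — recover(1): n1:back/v0/[-]
after 10 — crash(2): n2:✗back/v1/[-]
after 11 — recover(2): n2:back/v1/[-]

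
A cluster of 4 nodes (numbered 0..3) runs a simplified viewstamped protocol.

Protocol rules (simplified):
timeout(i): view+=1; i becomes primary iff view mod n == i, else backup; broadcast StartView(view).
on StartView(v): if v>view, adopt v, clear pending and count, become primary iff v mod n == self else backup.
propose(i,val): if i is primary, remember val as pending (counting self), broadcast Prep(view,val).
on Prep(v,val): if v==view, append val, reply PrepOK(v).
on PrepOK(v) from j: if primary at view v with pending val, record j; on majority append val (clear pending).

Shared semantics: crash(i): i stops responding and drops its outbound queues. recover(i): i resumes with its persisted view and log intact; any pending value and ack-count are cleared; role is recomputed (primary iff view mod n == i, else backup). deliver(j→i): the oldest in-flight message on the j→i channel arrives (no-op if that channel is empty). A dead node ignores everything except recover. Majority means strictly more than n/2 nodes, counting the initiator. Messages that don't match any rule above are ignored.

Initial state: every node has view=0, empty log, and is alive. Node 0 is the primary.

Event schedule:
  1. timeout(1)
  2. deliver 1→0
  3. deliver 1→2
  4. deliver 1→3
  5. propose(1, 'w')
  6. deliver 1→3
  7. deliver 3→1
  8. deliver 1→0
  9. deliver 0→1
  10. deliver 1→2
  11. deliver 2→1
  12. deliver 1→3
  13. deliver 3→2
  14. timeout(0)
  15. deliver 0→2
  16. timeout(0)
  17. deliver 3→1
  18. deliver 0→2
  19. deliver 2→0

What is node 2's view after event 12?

1

1. timeout(1):  <1:prim v1 ->
2. deliver 1→0:  <0:back v1 ->
3. deliver 1→2:  <2:back v1 ->
4. deliver 1→3:  <3:back v1 ->
5. propose(1,'w'):  nop
6. deliver 1→3:  <3:back v1 w>
7. deliver 3→1:  nop
8. deliver 1→0:  <0:back v1 w>
9. deliver 0→1:  <1:prim v1 w>
10. deliver 1→2:  <2:back v1 w>
11. deliver 2→1:  nop
12. deliver 1→3:  nop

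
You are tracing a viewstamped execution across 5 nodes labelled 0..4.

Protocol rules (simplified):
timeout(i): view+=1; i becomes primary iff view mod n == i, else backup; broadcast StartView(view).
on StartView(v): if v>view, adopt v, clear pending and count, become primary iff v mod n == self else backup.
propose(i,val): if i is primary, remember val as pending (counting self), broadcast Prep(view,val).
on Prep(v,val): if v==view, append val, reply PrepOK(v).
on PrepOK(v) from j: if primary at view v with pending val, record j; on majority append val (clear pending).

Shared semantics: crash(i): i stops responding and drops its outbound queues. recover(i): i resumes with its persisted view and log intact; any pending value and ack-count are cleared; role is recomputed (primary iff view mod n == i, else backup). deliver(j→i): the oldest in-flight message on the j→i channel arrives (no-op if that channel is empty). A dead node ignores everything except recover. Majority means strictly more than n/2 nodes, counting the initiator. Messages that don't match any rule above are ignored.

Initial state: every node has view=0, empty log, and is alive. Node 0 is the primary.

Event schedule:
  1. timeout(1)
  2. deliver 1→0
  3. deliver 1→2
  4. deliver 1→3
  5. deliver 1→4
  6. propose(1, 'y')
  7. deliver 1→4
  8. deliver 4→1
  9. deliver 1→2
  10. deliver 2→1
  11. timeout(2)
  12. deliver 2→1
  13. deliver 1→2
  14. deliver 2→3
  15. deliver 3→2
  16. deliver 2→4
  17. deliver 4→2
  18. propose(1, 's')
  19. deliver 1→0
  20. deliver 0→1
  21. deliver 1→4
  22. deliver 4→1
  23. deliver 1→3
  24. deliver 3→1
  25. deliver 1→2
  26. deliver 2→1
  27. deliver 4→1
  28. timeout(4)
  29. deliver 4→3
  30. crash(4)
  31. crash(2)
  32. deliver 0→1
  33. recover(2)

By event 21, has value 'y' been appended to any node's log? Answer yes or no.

step 1 timeout(1): 1={prim,v=1,log=-}
step 2 deliver 1→0: 0={back,v=1,log=-}
step 3 deliver 1→2: 2={back,v=1,log=-}
step 4 deliver 1→3: 3={back,v=1,log=-}
step 5 deliver 1→4: 4={back,v=1,log=-}
step 6 propose(1,'y'): —
step 7 deliver 1→4: 4={back,v=1,log=y}
step 8 deliver 4→1: —
step 9 deliver 1→2: 2={back,v=1,log=y}
step 10 deliver 2→1: 1={prim,v=1,log=y}
step 11 timeout(2): 2={prim,v=2,log=y}
step 12 deliver 2→1: 1={back,v=2,log=y}
step 13 deliver 1→2: —
step 14 deliver 2→3: 3={back,v=2,log=-}
step 15 deliver 3→2: —
step 16 deliver 2→4: 4={back,v=2,log=y}
step 17 deliver 4→2: —
step 18 propose(1,'s'): —
step 19 deliver 1→0: 0={back,v=1,log=y}
step 20 deliver 0→1: —
step 21 deliver 1→4: —

yes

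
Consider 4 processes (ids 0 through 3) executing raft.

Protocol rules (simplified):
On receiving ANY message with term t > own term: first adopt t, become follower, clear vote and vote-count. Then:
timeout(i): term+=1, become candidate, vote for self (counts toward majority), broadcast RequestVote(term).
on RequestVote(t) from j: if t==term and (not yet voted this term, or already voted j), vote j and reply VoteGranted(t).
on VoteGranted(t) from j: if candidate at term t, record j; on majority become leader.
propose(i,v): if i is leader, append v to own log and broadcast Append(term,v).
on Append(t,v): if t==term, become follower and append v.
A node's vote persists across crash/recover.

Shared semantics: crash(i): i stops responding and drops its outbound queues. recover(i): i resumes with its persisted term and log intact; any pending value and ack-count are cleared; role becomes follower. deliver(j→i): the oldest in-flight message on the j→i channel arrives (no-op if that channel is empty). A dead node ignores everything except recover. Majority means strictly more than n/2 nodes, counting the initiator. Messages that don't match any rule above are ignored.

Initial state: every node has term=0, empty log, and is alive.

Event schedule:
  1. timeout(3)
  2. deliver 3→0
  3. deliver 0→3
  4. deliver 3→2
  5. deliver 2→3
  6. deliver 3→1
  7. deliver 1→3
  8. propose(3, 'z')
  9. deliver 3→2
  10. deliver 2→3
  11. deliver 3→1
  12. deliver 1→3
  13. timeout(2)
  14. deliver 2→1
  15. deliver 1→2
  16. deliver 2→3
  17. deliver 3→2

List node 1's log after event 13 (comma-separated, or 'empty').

step 1 timeout(3): 3={cand,t=1,log=-}
step 2 deliver 3→0: 0={foll,t=1,log=-}
step 3 deliver 0→3: —
step 4 deliver 3→2: 2={foll,t=1,log=-}
step 5 deliver 2→3: 3={lead,t=1,log=-}
step 6 deliver 3→1: 1={foll,t=1,log=-}
step 7 deliver 1→3: —
step 8 propose(3,'z'): 3={lead,t=1,log=z}
step 9 deliver 3→2: 2={foll,t=1,log=z}
step 10 deliver 2→3: —
step 11 deliver 3→1: 1={foll,t=1,log=z}
step 12 deliver 1→3: —
step 13 timeout(2): 2={cand,t=2,log=z}

z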